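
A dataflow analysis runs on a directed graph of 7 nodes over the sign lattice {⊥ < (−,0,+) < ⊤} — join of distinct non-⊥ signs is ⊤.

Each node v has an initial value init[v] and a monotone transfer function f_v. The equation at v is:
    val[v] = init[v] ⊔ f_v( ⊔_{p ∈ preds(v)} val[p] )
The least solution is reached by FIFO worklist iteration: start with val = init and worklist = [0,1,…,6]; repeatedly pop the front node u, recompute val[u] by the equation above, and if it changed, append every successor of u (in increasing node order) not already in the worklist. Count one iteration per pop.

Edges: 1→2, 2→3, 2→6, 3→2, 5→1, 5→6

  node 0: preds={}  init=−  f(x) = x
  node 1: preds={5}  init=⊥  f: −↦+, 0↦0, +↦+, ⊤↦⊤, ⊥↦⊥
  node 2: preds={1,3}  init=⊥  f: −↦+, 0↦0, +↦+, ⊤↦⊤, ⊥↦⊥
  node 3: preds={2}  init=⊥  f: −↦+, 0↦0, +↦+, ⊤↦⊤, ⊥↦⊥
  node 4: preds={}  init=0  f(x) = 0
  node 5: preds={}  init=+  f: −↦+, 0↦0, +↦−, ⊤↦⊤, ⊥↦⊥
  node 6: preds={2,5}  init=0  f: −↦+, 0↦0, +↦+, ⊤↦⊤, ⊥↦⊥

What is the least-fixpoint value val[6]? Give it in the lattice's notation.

Iteration log — 8 steps:
  step 1. node 0  ⊔preds=⊥  new=−  stable
  step 2. node 1  ⊔preds=+  new=+  old=⊥  +wl: 
  step 3. node 2  ⊔preds=+  new=+  old=⊥  +wl: 
  step 4. node 3  ⊔preds=+  new=+  old=⊥  +wl: 2
  step 5. node 4  ⊔preds=⊥  new=0  stable
  step 6. node 5  ⊔preds=⊥  new=+  stable
  step 7. node 6  ⊔preds=+  new=⊤  old=0  +wl: 
  step 8. node 2  ⊔preds=+  new=+  stable

Least fixpoint reached:
  node 0: −
  node 1: +
  node 2: +
  node 3: +
  node 4: 0
  node 5: +
  node 6: ⊤

⊤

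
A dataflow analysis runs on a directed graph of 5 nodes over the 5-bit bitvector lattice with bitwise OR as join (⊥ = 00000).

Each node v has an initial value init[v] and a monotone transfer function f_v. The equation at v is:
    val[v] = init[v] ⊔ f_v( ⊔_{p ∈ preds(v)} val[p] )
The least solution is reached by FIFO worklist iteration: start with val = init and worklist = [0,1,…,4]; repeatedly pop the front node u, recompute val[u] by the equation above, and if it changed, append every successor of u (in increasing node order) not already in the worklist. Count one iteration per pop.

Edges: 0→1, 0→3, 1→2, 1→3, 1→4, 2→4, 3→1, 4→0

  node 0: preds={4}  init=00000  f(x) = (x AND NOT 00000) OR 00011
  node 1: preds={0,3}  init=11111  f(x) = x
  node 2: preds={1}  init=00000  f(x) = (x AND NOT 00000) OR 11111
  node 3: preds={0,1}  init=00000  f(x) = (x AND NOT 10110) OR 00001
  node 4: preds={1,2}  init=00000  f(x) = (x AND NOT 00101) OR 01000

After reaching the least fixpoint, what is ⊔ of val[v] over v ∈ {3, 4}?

11011

Iteration log — 9 steps:
  step 1. node 0  ⊔preds=00000  new=00011  old=00000  +wl: 
  step 2. node 1  ⊔preds=00011  new=11111  stable
  step 3. node 2  ⊔preds=11111  new=11111  old=00000  +wl: 
  step 4. node 3  ⊔preds=11111  new=01001  old=00000  +wl: 1
  step 5. node 4  ⊔preds=11111  new=11010  old=00000  +wl: 0
  step 6. node 1  ⊔preds=01011  new=11111  stable
  step 7. node 0  ⊔preds=11010  new=11011  old=00011  +wl: 1,3
  step 8. node 1  ⊔preds=11011  new=11111  stable
  step 9. node 3  ⊔preds=11111  new=01001  stable

Least fixpoint reached:
  node 0: 11011
  node 1: 11111
  node 2: 11111
  node 3: 01001
  node 4: 11010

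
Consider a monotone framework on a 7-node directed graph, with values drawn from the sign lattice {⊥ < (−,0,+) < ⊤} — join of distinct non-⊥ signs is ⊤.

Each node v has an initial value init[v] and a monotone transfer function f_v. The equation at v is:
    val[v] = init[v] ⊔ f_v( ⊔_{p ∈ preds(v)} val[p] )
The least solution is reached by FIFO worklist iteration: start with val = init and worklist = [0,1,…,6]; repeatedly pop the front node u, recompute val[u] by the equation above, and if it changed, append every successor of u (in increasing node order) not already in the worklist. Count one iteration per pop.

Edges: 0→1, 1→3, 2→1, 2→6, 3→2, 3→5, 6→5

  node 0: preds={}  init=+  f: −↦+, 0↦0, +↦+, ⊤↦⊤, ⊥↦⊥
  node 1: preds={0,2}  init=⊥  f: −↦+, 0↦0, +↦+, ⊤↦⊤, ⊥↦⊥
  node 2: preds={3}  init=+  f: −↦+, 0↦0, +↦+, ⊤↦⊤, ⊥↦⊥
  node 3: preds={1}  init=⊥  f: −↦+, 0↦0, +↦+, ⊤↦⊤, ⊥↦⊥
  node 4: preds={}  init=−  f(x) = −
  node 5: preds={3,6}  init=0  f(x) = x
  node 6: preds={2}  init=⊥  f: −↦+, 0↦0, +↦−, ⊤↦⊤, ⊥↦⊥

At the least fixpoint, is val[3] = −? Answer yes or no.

no

Worklist (9 pops):
  #1 pop 0: in=⊥ → + (no change)
  #2 pop 1: in=+ → + (was ⊥); enqueue []
  #3 pop 2: in=⊥ → + (no change)
  #4 pop 3: in=+ → + (was ⊥); enqueue [2]
  #5 pop 4: in=⊥ → − (no change)
  #6 pop 5: in=+ → ⊤ (was 0); enqueue []
  #7 pop 6: in=+ → − (was ⊥); enqueue [5]
  #8 pop 2: in=+ → + (no change)
  #9 pop 5: in=⊤ → ⊤ (no change)

Fixpoint:
  val[0] = +
  val[1] = +
  val[2] = +
  val[3] = +
  val[4] = −
  val[5] = ⊤
  val[6] = −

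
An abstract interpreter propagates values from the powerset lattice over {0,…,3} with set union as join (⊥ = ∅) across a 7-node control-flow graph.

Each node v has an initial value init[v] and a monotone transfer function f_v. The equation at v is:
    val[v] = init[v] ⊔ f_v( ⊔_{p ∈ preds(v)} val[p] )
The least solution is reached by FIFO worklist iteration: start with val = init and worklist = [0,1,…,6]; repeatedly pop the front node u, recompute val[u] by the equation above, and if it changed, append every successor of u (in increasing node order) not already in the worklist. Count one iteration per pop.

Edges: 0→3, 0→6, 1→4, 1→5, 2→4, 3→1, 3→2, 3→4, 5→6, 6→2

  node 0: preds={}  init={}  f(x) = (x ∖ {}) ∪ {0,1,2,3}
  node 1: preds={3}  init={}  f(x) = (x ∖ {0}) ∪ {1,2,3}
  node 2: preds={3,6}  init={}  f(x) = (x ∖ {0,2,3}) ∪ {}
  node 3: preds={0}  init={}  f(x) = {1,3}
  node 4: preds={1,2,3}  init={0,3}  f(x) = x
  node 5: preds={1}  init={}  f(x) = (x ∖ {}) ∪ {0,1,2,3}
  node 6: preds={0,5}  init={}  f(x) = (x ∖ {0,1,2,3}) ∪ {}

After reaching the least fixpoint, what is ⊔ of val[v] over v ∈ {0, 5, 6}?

Iteration log — 10 steps:
  step 1. node 0  ⊔preds={}  new={0,1,2,3}  old={}  +wl: 
  step 2. node 1  ⊔preds={}  new={1,2,3}  old={}  +wl: 
  step 3. node 2  ⊔preds={}  new={}  stable
  step 4. node 3  ⊔preds={0,1,2,3}  new={1,3}  old={}  +wl: 1,2
  step 5. node 4  ⊔preds={1,2,3}  new={0,1,2,3}  old={0,3}  +wl: 
  step 6. node 5  ⊔preds={1,2,3}  new={0,1,2,3}  old={}  +wl: 
  step 7. node 6  ⊔preds={0,1,2,3}  new={}  stable
  step 8. node 1  ⊔preds={1,3}  new={1,2,3}  stable
  step 9. node 2  ⊔preds={1,3}  new={1}  old={}  +wl: 4
  step 10. node 4  ⊔preds={1,2,3}  new={0,1,2,3}  stable

Least fixpoint reached:
  node 0: {0,1,2,3}
  node 1: {1,2,3}
  node 2: {1}
  node 3: {1,3}
  node 4: {0,1,2,3}
  node 5: {0,1,2,3}
  node 6: {}

{0,1,2,3}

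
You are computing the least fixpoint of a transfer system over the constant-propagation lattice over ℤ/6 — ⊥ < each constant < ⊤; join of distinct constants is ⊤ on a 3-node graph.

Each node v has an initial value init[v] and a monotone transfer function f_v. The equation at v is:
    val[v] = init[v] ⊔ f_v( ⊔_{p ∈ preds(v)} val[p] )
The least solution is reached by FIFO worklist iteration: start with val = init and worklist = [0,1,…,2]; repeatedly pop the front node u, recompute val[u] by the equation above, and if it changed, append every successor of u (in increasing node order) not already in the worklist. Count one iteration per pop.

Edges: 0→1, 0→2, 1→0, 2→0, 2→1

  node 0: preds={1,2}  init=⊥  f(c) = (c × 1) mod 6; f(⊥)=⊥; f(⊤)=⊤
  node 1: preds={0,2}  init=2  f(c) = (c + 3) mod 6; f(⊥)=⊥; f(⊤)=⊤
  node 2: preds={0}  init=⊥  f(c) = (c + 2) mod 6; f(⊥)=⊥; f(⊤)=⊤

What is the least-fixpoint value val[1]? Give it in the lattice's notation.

Worklist (8 pops):
  #1 pop 0: in=2 → 2 (was ⊥); enqueue []
  #2 pop 1: in=2 → ⊤ (was 2); enqueue [0]
  #3 pop 2: in=2 → 4 (was ⊥); enqueue [1]
  #4 pop 0: in=⊤ → ⊤ (was 2); enqueue [2]
  #5 pop 1: in=⊤ → ⊤ (no change)
  #6 pop 2: in=⊤ → ⊤ (was 4); enqueue [0,1]
  #7 pop 0: in=⊤ → ⊤ (no change)
  #8 pop 1: in=⊤ → ⊤ (no change)

Fixpoint:
  val[0] = ⊤
  val[1] = ⊤
  val[2] = ⊤

⊤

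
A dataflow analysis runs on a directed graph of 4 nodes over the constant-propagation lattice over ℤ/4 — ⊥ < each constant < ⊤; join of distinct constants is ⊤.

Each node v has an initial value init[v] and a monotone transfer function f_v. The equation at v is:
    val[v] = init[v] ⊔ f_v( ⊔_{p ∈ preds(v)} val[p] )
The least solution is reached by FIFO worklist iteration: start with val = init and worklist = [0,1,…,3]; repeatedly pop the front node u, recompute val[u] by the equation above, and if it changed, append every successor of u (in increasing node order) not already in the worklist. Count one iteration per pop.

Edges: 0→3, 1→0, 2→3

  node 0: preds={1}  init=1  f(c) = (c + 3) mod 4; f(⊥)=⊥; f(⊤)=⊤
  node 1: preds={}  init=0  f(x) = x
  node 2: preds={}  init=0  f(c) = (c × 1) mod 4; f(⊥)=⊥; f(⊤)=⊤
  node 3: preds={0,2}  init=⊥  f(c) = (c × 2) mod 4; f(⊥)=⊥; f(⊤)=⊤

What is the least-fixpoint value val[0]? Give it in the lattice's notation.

Trace (4 dequeues):
  [1] u=0 | in 0 | out ⊤ | prev 1 | push {}
  [2] u=1 | in ⊥ | out 0 | ==
  [3] u=2 | in ⊥ | out 0 | ==
  [4] u=3 | in ⊤ | out ⊤ | prev ⊥ | push {}

Converged values:
  [0] ⊤
  [1] 0
  [2] 0
  [3] ⊤

⊤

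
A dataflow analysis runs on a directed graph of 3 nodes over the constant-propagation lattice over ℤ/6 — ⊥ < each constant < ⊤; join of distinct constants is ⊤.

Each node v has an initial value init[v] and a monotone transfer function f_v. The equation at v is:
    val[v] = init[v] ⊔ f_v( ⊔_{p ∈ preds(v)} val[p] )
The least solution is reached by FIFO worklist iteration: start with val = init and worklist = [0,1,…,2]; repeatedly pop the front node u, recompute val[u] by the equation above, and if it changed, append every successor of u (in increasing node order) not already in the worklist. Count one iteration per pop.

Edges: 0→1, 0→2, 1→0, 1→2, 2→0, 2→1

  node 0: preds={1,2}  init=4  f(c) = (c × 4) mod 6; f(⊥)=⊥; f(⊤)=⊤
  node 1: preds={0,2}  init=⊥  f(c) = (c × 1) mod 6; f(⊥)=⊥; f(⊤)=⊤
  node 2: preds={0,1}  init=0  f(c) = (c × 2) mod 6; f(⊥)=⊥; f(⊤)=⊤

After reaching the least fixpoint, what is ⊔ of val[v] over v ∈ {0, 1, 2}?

⊤

Trace (5 dequeues):
  [1] u=0 | in 0 | out ⊤ | prev 4 | push {}
  [2] u=1 | in ⊤ | out ⊤ | prev ⊥ | push {0}
  [3] u=2 | in ⊤ | out ⊤ | prev 0 | push {1}
  [4] u=0 | in ⊤ | out ⊤ | ==
  [5] u=1 | in ⊤ | out ⊤ | ==

Converged values:
  [0] ⊤
  [1] ⊤
  [2] ⊤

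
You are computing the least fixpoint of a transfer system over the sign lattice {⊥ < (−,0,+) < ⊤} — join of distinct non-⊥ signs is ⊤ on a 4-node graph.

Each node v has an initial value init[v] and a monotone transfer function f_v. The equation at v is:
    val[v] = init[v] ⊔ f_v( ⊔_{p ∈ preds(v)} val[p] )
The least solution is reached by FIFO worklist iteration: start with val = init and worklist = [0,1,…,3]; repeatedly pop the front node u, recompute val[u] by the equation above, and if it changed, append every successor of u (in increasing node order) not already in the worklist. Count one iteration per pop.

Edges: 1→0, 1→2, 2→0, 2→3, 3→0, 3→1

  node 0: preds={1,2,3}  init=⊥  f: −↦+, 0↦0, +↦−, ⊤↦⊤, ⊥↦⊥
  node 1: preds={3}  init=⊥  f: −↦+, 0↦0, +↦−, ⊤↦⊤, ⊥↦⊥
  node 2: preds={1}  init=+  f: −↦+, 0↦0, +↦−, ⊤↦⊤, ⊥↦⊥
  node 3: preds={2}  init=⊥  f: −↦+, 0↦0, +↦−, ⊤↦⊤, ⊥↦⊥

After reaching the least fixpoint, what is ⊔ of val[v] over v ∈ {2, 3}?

⊤

Iteration log — 14 steps:
  step 1. node 0  ⊔preds=+  new=−  old=⊥  +wl: 
  step 2. node 1  ⊔preds=⊥  new=⊥  stable
  step 3. node 2  ⊔preds=⊥  new=+  stable
  step 4. node 3  ⊔preds=+  new=−  old=⊥  +wl: 0,1
  step 5. node 0  ⊔preds=⊤  new=⊤  old=−  +wl: 
  step 6. node 1  ⊔preds=−  new=+  old=⊥  +wl: 0,2
  step 7. node 0  ⊔preds=⊤  new=⊤  stable
  step 8. node 2  ⊔preds=+  new=⊤  old=+  +wl: 0,3
  step 9. node 0  ⊔preds=⊤  new=⊤  stable
  step 10. node 3  ⊔preds=⊤  new=⊤  old=−  +wl: 0,1
  step 11. node 0  ⊔preds=⊤  new=⊤  stable
  step 12. node 1  ⊔preds=⊤  new=⊤  old=+  +wl: 0,2
  step 13. node 0  ⊔preds=⊤  new=⊤  stable
  step 14. node 2  ⊔preds=⊤  new=⊤  stable

Least fixpoint reached:
  node 0: ⊤
  node 1: ⊤
  node 2: ⊤
  node 3: ⊤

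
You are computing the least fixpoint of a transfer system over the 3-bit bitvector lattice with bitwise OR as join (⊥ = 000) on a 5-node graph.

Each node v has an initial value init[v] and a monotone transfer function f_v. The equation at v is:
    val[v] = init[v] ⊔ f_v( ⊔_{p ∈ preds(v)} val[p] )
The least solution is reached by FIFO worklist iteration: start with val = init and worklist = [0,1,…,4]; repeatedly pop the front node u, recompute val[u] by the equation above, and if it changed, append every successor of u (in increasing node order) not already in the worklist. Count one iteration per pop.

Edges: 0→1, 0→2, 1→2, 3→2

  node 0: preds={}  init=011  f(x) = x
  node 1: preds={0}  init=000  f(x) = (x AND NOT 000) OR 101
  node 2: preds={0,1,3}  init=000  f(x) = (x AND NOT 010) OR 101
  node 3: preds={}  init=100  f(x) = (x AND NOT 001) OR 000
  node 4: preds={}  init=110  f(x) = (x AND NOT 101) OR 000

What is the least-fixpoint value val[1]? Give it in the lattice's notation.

Trace (5 dequeues):
  [1] u=0 | in 000 | out 011 | ==
  [2] u=1 | in 011 | out 111 | prev 000 | push {}
  [3] u=2 | in 111 | out 101 | prev 000 | push {}
  [4] u=3 | in 000 | out 100 | ==
  [5] u=4 | in 000 | out 110 | ==

Converged values:
  [0] 011
  [1] 111
  [2] 101
  [3] 100
  [4] 110

111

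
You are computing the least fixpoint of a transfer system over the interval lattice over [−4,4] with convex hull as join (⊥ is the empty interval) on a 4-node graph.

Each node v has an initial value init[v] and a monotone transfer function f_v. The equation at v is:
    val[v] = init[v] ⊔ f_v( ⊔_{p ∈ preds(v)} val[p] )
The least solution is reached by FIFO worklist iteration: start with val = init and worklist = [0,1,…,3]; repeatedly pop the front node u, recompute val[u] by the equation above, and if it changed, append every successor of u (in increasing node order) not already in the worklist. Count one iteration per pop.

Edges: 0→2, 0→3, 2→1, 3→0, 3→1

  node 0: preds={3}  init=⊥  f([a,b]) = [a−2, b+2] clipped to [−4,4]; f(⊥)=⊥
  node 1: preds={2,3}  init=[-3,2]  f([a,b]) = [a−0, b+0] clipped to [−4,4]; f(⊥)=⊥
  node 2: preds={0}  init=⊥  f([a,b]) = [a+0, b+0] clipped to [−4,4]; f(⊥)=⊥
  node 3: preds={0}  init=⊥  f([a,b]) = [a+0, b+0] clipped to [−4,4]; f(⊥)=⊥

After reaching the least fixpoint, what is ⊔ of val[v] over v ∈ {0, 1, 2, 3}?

[-3,2]

Iteration log — 4 steps:
  step 1. node 0  ⊔preds=⊥  new=⊥  stable
  step 2. node 1  ⊔preds=⊥  new=[-3,2]  stable
  step 3. node 2  ⊔preds=⊥  new=⊥  stable
  step 4. node 3  ⊔preds=⊥  new=⊥  stable

Least fixpoint reached:
  node 0: ⊥
  node 1: [-3,2]
  node 2: ⊥
  node 3: ⊥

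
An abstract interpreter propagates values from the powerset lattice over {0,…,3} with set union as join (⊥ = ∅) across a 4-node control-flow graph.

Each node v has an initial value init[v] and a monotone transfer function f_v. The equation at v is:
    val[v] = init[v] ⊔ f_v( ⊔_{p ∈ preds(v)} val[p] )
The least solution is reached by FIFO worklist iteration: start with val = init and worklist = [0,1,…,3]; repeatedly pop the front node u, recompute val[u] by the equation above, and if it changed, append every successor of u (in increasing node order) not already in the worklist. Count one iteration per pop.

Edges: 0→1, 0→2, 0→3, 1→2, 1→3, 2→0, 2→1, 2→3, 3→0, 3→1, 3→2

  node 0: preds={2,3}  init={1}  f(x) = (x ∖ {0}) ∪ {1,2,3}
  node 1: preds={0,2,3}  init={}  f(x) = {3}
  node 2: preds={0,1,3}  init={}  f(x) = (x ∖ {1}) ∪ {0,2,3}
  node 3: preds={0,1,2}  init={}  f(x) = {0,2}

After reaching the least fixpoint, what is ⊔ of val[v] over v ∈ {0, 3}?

Iteration log — 7 steps:
  step 1. node 0  ⊔preds={}  new={1,2,3}  old={1}  +wl: 
  step 2. node 1  ⊔preds={1,2,3}  new={3}  old={}  +wl: 
  step 3. node 2  ⊔preds={1,2,3}  new={0,2,3}  old={}  +wl: 0,1
  step 4. node 3  ⊔preds={0,1,2,3}  new={0,2}  old={}  +wl: 2
  step 5. node 0  ⊔preds={0,2,3}  new={1,2,3}  stable
  step 6. node 1  ⊔preds={0,1,2,3}  new={3}  stable
  step 7. node 2  ⊔preds={0,1,2,3}  new={0,2,3}  stable

Least fixpoint reached:
  node 0: {1,2,3}
  node 1: {3}
  node 2: {0,2,3}
  node 3: {0,2}

{0,1,2,3}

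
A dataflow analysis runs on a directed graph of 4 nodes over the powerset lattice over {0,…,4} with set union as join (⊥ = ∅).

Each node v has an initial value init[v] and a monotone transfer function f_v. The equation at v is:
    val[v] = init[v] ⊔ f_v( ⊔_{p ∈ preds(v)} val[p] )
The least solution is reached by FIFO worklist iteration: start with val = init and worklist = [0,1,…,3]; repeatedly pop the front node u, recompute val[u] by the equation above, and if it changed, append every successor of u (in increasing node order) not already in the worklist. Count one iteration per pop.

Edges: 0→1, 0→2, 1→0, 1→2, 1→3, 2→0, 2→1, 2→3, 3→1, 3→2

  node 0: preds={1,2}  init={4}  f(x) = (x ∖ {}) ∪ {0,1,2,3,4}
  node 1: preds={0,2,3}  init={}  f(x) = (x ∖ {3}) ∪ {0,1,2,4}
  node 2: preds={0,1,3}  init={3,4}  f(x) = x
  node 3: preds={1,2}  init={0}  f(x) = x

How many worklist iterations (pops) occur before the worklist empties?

Trace (7 dequeues):
  [1] u=0 | in {3,4} | out {0,1,2,3,4} | prev {4} | push {}
  [2] u=1 | in {0,1,2,3,4} | out {0,1,2,4} | prev {} | push {0}
  [3] u=2 | in {0,1,2,3,4} | out {0,1,2,3,4} | prev {3,4} | push {1}
  [4] u=3 | in {0,1,2,3,4} | out {0,1,2,3,4} | prev {0} | push {2}
  [5] u=0 | in {0,1,2,3,4} | out {0,1,2,3,4} | ==
  [6] u=1 | in {0,1,2,3,4} | out {0,1,2,4} | ==
  [7] u=2 | in {0,1,2,3,4} | out {0,1,2,3,4} | ==

Converged values:
  [0] {0,1,2,3,4}
  [1] {0,1,2,4}
  [2] {0,1,2,3,4}
  [3] {0,1,2,3,4}

7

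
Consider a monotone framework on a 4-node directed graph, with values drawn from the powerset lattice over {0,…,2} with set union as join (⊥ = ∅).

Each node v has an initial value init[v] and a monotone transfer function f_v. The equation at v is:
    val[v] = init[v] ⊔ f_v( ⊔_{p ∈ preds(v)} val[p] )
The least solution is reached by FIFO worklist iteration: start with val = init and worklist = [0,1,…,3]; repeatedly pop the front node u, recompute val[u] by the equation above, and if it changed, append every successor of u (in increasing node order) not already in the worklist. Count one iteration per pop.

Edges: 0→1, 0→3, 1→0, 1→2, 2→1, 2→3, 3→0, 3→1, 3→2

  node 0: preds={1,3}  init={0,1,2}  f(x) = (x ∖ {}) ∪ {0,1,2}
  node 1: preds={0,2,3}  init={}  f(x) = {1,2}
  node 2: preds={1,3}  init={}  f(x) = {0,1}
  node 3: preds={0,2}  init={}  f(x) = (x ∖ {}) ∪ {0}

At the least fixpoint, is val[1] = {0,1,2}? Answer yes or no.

Worklist (7 pops):
  #1 pop 0: in={} → {0,1,2} (no change)
  #2 pop 1: in={0,1,2} → {1,2} (was {}); enqueue [0]
  #3 pop 2: in={1,2} → {0,1} (was {}); enqueue [1]
  #4 pop 3: in={0,1,2} → {0,1,2} (was {}); enqueue [2]
  #5 pop 0: in={0,1,2} → {0,1,2} (no change)
  #6 pop 1: in={0,1,2} → {1,2} (no change)
  #7 pop 2: in={0,1,2} → {0,1} (no change)

Fixpoint:
  val[0] = {0,1,2}
  val[1] = {1,2}
  val[2] = {0,1}
  val[3] = {0,1,2}

no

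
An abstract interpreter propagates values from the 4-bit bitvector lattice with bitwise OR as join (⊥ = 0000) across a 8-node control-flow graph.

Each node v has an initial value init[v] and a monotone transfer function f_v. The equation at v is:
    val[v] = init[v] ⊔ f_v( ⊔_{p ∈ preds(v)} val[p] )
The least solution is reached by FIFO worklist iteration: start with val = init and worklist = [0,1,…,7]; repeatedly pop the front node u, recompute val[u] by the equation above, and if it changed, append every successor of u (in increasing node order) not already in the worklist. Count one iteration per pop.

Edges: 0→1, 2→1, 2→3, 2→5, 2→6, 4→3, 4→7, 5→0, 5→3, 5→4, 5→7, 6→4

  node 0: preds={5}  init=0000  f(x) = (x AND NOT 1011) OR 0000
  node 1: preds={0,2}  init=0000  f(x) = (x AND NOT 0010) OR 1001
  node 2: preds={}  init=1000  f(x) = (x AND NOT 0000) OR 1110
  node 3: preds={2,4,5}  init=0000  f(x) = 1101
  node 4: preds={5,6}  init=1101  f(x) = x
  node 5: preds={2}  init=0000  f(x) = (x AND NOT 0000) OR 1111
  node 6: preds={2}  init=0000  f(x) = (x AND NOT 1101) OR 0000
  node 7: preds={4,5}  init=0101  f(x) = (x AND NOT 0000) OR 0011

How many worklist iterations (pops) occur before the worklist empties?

15

Worklist (15 pops):
  #1 pop 0: in=0000 → 0000 (no change)
  #2 pop 1: in=1000 → 1001 (was 0000); enqueue []
  #3 pop 2: in=0000 → 1110 (was 1000); enqueue [1]
  #4 pop 3: in=1111 → 1101 (was 0000); enqueue []
  #5 pop 4: in=0000 → 1101 (no change)
  #6 pop 5: in=1110 → 1111 (was 0000); enqueue [0,3,4]
  #7 pop 6: in=1110 → 0010 (was 0000); enqueue []
  #8 pop 7: in=1111 → 1111 (was 0101); enqueue []
  #9 pop 1: in=1110 → 1101 (was 1001); enqueue []
  #10 pop 0: in=1111 → 0100 (was 0000); enqueue [1]
  #11 pop 3: in=1111 → 1101 (no change)
  #12 pop 4: in=1111 → 1111 (was 1101); enqueue [3,7]
  #13 pop 1: in=1110 → 1101 (no change)
  #14 pop 3: in=1111 → 1101 (no change)
  #15 pop 7: in=1111 → 1111 (no change)

Fixpoint:
  val[0] = 0100
  val[1] = 1101
  val[2] = 1110
  val[3] = 1101
  val[4] = 1111
  val[5] = 1111
  val[6] = 0010
  val[7] = 1111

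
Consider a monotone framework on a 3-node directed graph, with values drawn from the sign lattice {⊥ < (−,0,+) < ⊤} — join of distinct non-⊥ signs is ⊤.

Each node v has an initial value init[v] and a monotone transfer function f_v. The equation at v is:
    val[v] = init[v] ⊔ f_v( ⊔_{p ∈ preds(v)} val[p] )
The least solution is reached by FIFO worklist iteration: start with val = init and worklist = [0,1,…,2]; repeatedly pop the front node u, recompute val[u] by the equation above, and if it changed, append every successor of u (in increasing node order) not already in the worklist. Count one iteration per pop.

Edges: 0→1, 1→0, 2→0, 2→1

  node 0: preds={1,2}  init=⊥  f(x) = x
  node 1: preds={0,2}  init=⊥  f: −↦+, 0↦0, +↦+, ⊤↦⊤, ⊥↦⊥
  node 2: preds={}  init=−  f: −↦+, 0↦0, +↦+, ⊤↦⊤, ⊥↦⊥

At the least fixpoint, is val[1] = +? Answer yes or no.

Trace (6 dequeues):
  [1] u=0 | in − | out − | prev ⊥ | push {}
  [2] u=1 | in − | out + | prev ⊥ | push {0}
  [3] u=2 | in ⊥ | out − | ==
  [4] u=0 | in ⊤ | out ⊤ | prev − | push {1}
  [5] u=1 | in ⊤ | out ⊤ | prev + | push {0}
  [6] u=0 | in ⊤ | out ⊤ | ==

Converged values:
  [0] ⊤
  [1] ⊤
  [2] −

no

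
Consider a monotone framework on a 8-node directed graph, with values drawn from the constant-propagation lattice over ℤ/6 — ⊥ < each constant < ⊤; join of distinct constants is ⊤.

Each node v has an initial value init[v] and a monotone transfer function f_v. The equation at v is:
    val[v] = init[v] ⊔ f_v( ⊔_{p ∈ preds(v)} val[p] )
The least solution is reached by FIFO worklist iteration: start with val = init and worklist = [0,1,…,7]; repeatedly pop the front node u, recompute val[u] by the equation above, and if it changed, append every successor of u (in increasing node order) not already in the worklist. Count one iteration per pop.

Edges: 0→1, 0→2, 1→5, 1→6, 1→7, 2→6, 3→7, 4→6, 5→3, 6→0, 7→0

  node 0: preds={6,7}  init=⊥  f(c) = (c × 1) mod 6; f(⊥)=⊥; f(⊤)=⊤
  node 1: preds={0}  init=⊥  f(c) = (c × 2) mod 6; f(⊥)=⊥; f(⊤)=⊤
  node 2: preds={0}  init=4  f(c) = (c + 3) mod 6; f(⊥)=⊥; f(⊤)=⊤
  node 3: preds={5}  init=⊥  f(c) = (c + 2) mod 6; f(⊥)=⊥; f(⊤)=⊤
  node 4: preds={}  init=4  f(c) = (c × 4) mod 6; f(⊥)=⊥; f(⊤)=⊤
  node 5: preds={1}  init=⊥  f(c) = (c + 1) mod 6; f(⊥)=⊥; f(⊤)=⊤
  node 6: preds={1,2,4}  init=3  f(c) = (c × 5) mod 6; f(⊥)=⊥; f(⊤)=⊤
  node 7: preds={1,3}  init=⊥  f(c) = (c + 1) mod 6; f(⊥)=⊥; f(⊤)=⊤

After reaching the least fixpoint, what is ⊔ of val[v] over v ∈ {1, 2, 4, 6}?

Trace (19 dequeues):
  [1] u=0 | in 3 | out 3 | prev ⊥ | push {}
  [2] u=1 | in 3 | out 0 | prev ⊥ | push {}
  [3] u=2 | in 3 | out ⊤ | prev 4 | push {}
  [4] u=3 | in ⊥ | out ⊥ | ==
  [5] u=4 | in ⊥ | out 4 | ==
  [6] u=5 | in 0 | out 1 | prev ⊥ | push {3}
  [7] u=6 | in ⊤ | out ⊤ | prev 3 | push {0}
  [8] u=7 | in 0 | out 1 | prev ⊥ | push {}
  [9] u=3 | in 1 | out 3 | prev ⊥ | push {7}
  [10] u=0 | in ⊤ | out ⊤ | prev 3 | push {1,2}
  [11] u=7 | in ⊤ | out ⊤ | prev 1 | push {0}
  [12] u=1 | in ⊤ | out ⊤ | prev 0 | push {5,6,7}
  [13] u=2 | in ⊤ | out ⊤ | ==
  [14] u=0 | in ⊤ | out ⊤ | ==
  [15] u=5 | in ⊤ | out ⊤ | prev 1 | push {3}
  [16] u=6 | in ⊤ | out ⊤ | ==
  [17] u=7 | in ⊤ | out ⊤ | ==
  [18] u=3 | in ⊤ | out ⊤ | prev 3 | push {7}
  [19] u=7 | in ⊤ | out ⊤ | ==

Converged values:
  [0] ⊤
  [1] ⊤
  [2] ⊤
  [3] ⊤
  [4] 4
  [5] ⊤
  [6] ⊤
  [7] ⊤

⊤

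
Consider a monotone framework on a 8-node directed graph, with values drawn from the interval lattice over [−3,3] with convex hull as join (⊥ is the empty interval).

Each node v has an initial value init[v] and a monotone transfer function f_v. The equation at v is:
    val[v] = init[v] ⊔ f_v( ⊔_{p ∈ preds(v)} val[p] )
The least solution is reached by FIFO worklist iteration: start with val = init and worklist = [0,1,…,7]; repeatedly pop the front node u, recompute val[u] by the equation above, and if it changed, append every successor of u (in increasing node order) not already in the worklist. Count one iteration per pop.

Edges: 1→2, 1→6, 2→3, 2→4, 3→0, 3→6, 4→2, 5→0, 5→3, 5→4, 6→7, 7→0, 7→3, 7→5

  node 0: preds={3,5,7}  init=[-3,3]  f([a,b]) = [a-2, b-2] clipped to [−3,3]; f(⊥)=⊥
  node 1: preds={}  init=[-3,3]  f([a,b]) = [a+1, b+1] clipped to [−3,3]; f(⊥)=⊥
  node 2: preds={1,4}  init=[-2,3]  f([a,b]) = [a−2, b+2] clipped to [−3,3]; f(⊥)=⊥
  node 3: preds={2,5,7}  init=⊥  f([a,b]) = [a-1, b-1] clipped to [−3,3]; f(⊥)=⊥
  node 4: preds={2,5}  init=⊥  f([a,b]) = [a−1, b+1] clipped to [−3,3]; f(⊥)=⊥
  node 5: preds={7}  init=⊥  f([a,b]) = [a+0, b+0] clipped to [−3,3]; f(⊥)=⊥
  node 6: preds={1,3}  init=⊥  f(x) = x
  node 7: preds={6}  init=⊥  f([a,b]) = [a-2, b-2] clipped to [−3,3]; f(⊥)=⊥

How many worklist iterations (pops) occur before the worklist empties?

15

Trace (15 dequeues):
  [1] u=0 | in ⊥ | out [-3,3] | ==
  [2] u=1 | in ⊥ | out [-3,3] | ==
  [3] u=2 | in [-3,3] | out [-3,3] | prev [-2,3] | push {}
  [4] u=3 | in [-3,3] | out [-3,2] | prev ⊥ | push {0}
  [5] u=4 | in [-3,3] | out [-3,3] | prev ⊥ | push {2}
  [6] u=5 | in ⊥ | out ⊥ | ==
  [7] u=6 | in [-3,3] | out [-3,3] | prev ⊥ | push {}
  [8] u=7 | in [-3,3] | out [-3,1] | prev ⊥ | push {3,5}
  [9] u=0 | in [-3,2] | out [-3,3] | ==
  [10] u=2 | in [-3,3] | out [-3,3] | ==
  [11] u=3 | in [-3,3] | out [-3,2] | ==
  [12] u=5 | in [-3,1] | out [-3,1] | prev ⊥ | push {0,3,4}
  [13] u=0 | in [-3,2] | out [-3,3] | ==
  [14] u=3 | in [-3,3] | out [-3,2] | ==
  [15] u=4 | in [-3,3] | out [-3,3] | ==

Converged values:
  [0] [-3,3]
  [1] [-3,3]
  [2] [-3,3]
  [3] [-3,2]
  [4] [-3,3]
  [5] [-3,1]
  [6] [-3,3]
  [7] [-3,1]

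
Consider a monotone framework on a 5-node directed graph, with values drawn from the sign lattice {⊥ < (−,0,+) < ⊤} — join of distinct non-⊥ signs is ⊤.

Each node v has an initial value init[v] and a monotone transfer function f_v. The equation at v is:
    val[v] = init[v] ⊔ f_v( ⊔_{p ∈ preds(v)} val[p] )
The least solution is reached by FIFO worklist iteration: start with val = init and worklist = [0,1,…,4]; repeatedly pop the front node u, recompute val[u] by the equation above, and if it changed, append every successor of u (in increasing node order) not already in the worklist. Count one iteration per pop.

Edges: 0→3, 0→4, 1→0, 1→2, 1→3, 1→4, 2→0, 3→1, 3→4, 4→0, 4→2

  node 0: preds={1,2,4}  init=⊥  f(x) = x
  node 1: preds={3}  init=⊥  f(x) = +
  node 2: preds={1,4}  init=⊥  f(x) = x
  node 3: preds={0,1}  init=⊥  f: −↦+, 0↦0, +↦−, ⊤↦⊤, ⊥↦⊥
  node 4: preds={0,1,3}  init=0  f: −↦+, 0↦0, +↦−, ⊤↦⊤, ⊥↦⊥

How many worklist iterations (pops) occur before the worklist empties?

10

Worklist (10 pops):
  #1 pop 0: in=0 → 0 (was ⊥); enqueue []
  #2 pop 1: in=⊥ → + (was ⊥); enqueue [0]
  #3 pop 2: in=⊤ → ⊤ (was ⊥); enqueue []
  #4 pop 3: in=⊤ → ⊤ (was ⊥); enqueue [1]
  #5 pop 4: in=⊤ → ⊤ (was 0); enqueue [2]
  #6 pop 0: in=⊤ → ⊤ (was 0); enqueue [3,4]
  #7 pop 1: in=⊤ → + (no change)
  #8 pop 2: in=⊤ → ⊤ (no change)
  #9 pop 3: in=⊤ → ⊤ (no change)
  #10 pop 4: in=⊤ → ⊤ (no change)

Fixpoint:
  val[0] = ⊤
  val[1] = +
  val[2] = ⊤
  val[3] = ⊤
  val[4] = ⊤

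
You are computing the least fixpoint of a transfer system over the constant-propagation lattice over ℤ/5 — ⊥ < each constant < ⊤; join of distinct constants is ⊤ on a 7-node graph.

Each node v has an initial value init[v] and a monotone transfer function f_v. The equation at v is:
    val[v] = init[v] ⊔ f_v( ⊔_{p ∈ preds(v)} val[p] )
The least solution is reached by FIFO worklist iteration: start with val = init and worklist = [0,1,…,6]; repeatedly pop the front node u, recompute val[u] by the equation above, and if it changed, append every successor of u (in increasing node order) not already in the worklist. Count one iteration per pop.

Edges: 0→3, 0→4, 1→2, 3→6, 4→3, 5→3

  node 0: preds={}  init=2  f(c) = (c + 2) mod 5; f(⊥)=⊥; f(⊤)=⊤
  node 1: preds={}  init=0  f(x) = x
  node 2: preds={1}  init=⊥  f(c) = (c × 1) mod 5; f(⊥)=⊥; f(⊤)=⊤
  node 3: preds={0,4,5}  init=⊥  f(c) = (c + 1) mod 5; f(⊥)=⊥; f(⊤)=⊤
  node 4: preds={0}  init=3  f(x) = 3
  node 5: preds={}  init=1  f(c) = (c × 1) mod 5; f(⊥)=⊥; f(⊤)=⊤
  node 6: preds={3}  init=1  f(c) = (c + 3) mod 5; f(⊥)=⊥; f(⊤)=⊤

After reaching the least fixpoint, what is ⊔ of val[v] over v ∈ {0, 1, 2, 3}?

Worklist (7 pops):
  #1 pop 0: in=⊥ → 2 (no change)
  #2 pop 1: in=⊥ → 0 (no change)
  #3 pop 2: in=0 → 0 (was ⊥); enqueue []
  #4 pop 3: in=⊤ → ⊤ (was ⊥); enqueue []
  #5 pop 4: in=2 → 3 (no change)
  #6 pop 5: in=⊥ → 1 (no change)
  #7 pop 6: in=⊤ → ⊤ (was 1); enqueue []

Fixpoint:
  val[0] = 2
  val[1] = 0
  val[2] = 0
  val[3] = ⊤
  val[4] = 3
  val[5] = 1
  val[6] = ⊤

⊤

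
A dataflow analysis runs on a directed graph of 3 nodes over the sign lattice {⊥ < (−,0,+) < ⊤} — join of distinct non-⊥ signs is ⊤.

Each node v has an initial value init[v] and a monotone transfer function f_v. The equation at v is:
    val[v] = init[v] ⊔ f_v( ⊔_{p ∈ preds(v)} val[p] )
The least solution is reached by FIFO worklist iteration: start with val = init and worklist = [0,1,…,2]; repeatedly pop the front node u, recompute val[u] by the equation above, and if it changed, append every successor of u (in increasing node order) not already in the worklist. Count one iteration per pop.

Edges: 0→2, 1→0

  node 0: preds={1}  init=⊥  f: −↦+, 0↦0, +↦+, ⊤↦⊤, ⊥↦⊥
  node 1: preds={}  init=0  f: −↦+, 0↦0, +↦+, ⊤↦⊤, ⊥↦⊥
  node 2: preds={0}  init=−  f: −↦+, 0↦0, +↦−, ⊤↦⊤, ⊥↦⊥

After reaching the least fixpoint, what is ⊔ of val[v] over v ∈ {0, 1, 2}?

⊤

Worklist (3 pops):
  #1 pop 0: in=0 → 0 (was ⊥); enqueue []
  #2 pop 1: in=⊥ → 0 (no change)
  #3 pop 2: in=0 → ⊤ (was −); enqueue []

Fixpoint:
  val[0] = 0
  val[1] = 0
  val[2] = ⊤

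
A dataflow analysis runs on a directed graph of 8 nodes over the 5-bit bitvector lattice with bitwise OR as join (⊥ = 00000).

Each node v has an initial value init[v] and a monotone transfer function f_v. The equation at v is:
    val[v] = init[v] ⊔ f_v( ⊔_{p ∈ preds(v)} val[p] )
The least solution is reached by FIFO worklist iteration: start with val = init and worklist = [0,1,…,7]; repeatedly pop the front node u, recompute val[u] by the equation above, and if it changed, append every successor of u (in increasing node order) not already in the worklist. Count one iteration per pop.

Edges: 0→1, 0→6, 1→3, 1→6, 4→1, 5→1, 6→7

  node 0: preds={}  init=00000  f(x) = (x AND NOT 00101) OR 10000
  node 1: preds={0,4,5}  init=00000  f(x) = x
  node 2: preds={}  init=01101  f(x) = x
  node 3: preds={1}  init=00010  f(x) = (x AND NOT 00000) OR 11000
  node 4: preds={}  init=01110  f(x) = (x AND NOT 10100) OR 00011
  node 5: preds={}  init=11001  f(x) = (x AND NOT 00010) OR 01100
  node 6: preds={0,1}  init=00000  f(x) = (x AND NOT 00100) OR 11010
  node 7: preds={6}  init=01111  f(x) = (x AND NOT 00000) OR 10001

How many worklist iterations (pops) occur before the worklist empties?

Worklist (9 pops):
  #1 pop 0: in=00000 → 10000 (was 00000); enqueue []
  #2 pop 1: in=11111 → 11111 (was 00000); enqueue []
  #3 pop 2: in=00000 → 01101 (no change)
  #4 pop 3: in=11111 → 11111 (was 00010); enqueue []
  #5 pop 4: in=00000 → 01111 (was 01110); enqueue [1]
  #6 pop 5: in=00000 → 11101 (was 11001); enqueue []
  #7 pop 6: in=11111 → 11011 (was 00000); enqueue []
  #8 pop 7: in=11011 → 11111 (was 01111); enqueue []
  #9 pop 1: in=11111 → 11111 (no change)

Fixpoint:
  val[0] = 10000
  val[1] = 11111
  val[2] = 01101
  val[3] = 11111
  val[4] = 01111
  val[5] = 11101
  val[6] = 11011
  val[7] = 11111

9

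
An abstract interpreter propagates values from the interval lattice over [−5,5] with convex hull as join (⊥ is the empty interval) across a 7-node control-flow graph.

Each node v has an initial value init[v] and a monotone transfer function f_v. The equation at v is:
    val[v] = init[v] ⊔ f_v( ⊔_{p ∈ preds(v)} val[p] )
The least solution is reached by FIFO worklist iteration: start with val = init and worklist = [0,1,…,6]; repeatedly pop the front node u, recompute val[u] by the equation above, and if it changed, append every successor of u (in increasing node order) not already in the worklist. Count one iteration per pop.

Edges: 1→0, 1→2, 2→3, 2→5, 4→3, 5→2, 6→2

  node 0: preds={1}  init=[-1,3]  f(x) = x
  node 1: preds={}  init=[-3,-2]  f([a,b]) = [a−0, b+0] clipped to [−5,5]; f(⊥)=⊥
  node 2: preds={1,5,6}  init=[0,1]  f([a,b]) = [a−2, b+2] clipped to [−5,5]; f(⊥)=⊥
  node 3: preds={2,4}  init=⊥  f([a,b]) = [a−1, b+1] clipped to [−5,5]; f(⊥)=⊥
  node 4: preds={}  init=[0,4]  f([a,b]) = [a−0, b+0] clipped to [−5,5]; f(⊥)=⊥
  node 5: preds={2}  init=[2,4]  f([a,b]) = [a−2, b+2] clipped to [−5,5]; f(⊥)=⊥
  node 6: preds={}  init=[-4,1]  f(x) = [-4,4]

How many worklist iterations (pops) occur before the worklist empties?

8

Trace (8 dequeues):
  [1] u=0 | in [-3,-2] | out [-3,3] | prev [-1,3] | push {}
  [2] u=1 | in ⊥ | out [-3,-2] | ==
  [3] u=2 | in [-4,4] | out [-5,5] | prev [0,1] | push {}
  [4] u=3 | in [-5,5] | out [-5,5] | prev ⊥ | push {}
  [5] u=4 | in ⊥ | out [0,4] | ==
  [6] u=5 | in [-5,5] | out [-5,5] | prev [2,4] | push {2}
  [7] u=6 | in ⊥ | out [-4,4] | prev [-4,1] | push {}
  [8] u=2 | in [-5,5] | out [-5,5] | ==

Converged values:
  [0] [-3,3]
  [1] [-3,-2]
  [2] [-5,5]
  [3] [-5,5]
  [4] [0,4]
  [5] [-5,5]
  [6] [-4,4]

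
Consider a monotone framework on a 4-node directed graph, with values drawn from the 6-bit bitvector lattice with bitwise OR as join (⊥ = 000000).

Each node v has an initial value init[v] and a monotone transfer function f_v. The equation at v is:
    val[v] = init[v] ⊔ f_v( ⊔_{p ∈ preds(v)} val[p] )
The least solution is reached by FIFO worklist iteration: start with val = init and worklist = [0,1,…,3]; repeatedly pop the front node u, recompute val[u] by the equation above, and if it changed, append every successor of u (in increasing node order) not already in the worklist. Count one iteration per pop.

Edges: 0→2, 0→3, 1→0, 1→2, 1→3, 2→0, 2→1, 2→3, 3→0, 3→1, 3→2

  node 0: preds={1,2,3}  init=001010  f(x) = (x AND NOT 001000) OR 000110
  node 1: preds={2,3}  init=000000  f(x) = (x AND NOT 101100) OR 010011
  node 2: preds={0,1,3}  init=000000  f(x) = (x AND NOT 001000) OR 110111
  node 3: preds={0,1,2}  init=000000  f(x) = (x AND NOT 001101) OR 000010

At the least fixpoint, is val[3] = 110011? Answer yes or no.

no

Trace (8 dequeues):
  [1] u=0 | in 000000 | out 001110 | prev 001010 | push {}
  [2] u=1 | in 000000 | out 010011 | prev 000000 | push {0}
  [3] u=2 | in 011111 | out 110111 | prev 000000 | push {1}
  [4] u=3 | in 111111 | out 110010 | prev 000000 | push {2}
  [5] u=0 | in 110111 | out 111111 | prev 001110 | push {3}
  [6] u=1 | in 110111 | out 010011 | ==
  [7] u=2 | in 111111 | out 110111 | ==
  [8] u=3 | in 111111 | out 110010 | ==

Converged values:
  [0] 111111
  [1] 010011
  [2] 110111
  [3] 110010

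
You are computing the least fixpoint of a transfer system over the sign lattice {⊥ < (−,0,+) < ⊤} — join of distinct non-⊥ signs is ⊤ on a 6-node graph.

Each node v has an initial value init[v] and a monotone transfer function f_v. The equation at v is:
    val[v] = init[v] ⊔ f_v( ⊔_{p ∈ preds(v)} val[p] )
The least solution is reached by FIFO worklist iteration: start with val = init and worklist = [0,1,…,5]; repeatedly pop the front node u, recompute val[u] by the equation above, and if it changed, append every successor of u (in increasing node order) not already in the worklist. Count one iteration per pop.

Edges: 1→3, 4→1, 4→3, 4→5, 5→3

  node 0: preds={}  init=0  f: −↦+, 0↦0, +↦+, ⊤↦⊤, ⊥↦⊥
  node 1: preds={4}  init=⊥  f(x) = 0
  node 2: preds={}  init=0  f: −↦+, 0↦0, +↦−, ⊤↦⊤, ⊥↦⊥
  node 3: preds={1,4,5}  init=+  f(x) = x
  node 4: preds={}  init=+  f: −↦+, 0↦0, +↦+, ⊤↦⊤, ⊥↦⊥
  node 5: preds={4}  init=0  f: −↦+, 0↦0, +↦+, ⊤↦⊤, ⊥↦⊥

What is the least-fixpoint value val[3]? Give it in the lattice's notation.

Iteration log — 7 steps:
  step 1. node 0  ⊔preds=⊥  new=0  stable
  step 2. node 1  ⊔preds=+  new=0  old=⊥  +wl: 
  step 3. node 2  ⊔preds=⊥  new=0  stable
  step 4. node 3  ⊔preds=⊤  new=⊤  old=+  +wl: 
  step 5. node 4  ⊔preds=⊥  new=+  stable
  step 6. node 5  ⊔preds=+  new=⊤  old=0  +wl: 3
  step 7. node 3  ⊔preds=⊤  new=⊤  stable

Least fixpoint reached:
  node 0: 0
  node 1: 0
  node 2: 0
  node 3: ⊤
  node 4: +
  node 5: ⊤

⊤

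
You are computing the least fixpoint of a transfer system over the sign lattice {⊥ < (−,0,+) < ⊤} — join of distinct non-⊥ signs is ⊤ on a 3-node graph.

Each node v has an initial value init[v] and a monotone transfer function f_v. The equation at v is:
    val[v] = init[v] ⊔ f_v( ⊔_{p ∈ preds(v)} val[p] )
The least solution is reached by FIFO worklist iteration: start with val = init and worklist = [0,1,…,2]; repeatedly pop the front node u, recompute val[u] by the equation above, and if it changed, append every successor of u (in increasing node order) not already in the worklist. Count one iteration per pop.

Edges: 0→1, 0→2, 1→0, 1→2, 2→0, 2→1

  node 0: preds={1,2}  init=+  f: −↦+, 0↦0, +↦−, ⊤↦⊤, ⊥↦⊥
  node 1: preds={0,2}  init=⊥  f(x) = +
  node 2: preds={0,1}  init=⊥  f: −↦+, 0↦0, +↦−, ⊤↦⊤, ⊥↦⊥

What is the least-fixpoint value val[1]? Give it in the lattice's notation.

Iteration log — 8 steps:
  step 1. node 0  ⊔preds=⊥  new=+  stable
  step 2. node 1  ⊔preds=+  new=+  old=⊥  +wl: 0
  step 3. node 2  ⊔preds=+  new=−  old=⊥  +wl: 1
  step 4. node 0  ⊔preds=⊤  new=⊤  old=+  +wl: 2
  step 5. node 1  ⊔preds=⊤  new=+  stable
  step 6. node 2  ⊔preds=⊤  new=⊤  old=−  +wl: 0,1
  step 7. node 0  ⊔preds=⊤  new=⊤  stable
  step 8. node 1  ⊔preds=⊤  new=+  stable

Least fixpoint reached:
  node 0: ⊤
  node 1: +
  node 2: ⊤

+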